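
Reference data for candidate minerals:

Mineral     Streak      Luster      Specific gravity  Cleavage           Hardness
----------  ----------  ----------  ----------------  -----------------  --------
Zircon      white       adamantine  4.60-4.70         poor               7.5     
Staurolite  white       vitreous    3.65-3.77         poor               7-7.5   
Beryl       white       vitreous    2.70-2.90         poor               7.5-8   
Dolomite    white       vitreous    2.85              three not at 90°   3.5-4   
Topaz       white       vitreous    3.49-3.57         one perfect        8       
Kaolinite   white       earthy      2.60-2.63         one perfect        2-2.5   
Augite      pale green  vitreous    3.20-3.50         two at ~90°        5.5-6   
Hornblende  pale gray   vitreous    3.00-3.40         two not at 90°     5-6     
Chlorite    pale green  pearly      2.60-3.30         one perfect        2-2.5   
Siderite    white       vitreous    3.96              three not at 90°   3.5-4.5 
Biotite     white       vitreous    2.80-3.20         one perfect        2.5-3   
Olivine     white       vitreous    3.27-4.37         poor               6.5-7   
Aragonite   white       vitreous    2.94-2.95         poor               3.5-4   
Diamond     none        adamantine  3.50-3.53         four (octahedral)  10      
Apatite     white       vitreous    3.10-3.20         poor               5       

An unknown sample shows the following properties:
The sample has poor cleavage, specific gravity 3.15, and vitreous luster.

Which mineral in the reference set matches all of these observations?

Poor cleavage: Zircon, Staurolite, Beryl, Olivine, Aragonite, Apatite remain.
Specific gravity 3.15: narrows the field to Apatite.
Vitreous luster: consistent with all remaining minerals.
Only Apatite satisfies all observations.

Apatite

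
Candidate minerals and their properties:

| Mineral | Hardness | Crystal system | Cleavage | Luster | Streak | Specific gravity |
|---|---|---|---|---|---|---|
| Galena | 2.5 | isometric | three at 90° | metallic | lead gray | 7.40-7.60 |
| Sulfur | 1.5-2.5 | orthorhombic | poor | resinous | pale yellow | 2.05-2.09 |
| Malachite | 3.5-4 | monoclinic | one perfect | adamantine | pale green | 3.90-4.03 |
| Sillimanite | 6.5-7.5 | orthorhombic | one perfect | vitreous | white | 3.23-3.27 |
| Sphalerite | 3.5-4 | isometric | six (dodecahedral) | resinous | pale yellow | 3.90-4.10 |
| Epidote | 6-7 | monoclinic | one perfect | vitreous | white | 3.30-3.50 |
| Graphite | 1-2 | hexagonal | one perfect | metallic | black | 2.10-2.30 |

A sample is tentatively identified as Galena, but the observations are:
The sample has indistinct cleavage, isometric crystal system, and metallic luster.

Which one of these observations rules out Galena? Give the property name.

cleavage

Indistinct cleavage: Galena has cleavage three at 90° — outside the reference range.
Isometric crystal system: Galena has isometric system — within range.
Metallic luster: Galena has metallic luster — within range.
The cleavage is the one property that does not fit.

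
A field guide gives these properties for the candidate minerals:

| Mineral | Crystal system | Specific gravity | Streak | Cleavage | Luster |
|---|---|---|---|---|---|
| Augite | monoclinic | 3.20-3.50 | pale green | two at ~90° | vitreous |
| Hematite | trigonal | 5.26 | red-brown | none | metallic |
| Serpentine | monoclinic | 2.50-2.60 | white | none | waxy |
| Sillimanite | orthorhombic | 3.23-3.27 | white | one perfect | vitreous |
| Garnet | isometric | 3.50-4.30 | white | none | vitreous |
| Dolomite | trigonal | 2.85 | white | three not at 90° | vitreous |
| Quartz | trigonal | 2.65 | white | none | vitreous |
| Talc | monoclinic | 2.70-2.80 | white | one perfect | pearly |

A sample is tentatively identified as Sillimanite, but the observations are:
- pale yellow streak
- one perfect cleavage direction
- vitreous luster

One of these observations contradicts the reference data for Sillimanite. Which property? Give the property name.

Pale yellow streak: Sillimanite has white streak — outside the reference range.
One perfect cleavage direction: Sillimanite has cleavage one perfect — within range.
Vitreous luster: Sillimanite has vitreous luster — within range.
Everything matches except the streak.

streak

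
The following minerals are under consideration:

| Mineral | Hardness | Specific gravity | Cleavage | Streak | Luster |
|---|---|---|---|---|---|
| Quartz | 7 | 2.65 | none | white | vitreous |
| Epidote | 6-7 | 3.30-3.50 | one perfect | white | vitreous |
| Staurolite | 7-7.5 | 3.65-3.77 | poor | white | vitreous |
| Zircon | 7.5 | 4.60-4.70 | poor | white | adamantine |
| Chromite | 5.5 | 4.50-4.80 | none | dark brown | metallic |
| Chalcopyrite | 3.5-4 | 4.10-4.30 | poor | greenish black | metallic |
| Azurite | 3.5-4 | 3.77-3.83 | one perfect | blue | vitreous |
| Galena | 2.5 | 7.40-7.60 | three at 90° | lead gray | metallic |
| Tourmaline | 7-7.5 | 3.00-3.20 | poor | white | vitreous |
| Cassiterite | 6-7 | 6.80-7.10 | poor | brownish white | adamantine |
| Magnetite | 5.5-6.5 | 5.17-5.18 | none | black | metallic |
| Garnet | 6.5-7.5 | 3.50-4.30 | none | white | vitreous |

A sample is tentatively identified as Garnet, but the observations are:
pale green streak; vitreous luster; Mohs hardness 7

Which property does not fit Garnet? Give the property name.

streak

Pale green streak: Garnet has white streak — outside the reference range.
Vitreous luster: Garnet has vitreous luster — consistent.
Mohs hardness 7: Garnet has hardness 6.5-7.5 — consistent.
Everything matches except the streak.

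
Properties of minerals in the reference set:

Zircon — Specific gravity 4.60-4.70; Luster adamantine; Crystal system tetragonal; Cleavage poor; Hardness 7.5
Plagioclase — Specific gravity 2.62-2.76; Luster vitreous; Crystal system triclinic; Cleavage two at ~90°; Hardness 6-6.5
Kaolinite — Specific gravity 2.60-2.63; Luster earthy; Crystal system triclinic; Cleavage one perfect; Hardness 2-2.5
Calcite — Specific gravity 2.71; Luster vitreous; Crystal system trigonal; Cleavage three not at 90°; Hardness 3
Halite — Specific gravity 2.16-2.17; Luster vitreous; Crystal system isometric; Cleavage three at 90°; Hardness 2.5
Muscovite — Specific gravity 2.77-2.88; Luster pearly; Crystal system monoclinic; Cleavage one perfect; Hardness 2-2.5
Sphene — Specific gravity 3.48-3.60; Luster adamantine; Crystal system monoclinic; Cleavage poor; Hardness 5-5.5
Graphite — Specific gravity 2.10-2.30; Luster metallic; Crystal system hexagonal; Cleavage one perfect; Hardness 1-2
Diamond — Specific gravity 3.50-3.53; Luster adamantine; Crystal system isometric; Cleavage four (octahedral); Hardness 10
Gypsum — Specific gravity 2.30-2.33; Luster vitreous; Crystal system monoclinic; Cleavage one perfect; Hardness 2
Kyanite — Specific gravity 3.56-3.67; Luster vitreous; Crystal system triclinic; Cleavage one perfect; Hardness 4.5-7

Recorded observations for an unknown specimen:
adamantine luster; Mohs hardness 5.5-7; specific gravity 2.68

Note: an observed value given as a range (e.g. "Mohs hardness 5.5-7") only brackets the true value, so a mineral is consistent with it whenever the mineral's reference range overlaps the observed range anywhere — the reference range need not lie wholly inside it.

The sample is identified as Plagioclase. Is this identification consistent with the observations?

Adamantine luster — Plagioclase has vitreous luster; a mismatch.
Mohs hardness 5.5-7 — consistent with Plagioclase (hardness 6-6.5).
Specific gravity 2.68 — consistent with Plagioclase (SG 2.62-2.76).
The luster observation rules out Plagioclase.

Inconsistent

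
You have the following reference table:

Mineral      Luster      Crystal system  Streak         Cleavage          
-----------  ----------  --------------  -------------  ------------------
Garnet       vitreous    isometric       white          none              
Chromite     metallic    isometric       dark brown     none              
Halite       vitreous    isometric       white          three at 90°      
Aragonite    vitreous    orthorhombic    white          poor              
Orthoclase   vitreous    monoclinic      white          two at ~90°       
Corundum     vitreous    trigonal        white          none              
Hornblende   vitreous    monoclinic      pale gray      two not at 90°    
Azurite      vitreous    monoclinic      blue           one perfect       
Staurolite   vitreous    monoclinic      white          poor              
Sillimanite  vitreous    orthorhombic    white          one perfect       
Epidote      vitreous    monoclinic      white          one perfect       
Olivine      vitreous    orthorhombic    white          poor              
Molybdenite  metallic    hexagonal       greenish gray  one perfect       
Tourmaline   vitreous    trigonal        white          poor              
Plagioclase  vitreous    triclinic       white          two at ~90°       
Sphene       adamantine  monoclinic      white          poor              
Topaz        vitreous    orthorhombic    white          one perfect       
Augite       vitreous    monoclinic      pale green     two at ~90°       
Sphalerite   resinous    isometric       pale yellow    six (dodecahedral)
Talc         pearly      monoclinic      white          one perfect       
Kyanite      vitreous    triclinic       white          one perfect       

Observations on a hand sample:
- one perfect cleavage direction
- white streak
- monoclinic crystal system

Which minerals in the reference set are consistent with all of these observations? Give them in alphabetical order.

Epidote, Talc

One perfect cleavage direction — Azurite, Sillimanite, Epidote, Molybdenite, Topaz, Talc, Kyanite remain.
White streak eliminates Azurite, Molybdenite.
Monoclinic crystal system — Epidote, Talc remain.
Consistent with every observation: Epidote, Talc.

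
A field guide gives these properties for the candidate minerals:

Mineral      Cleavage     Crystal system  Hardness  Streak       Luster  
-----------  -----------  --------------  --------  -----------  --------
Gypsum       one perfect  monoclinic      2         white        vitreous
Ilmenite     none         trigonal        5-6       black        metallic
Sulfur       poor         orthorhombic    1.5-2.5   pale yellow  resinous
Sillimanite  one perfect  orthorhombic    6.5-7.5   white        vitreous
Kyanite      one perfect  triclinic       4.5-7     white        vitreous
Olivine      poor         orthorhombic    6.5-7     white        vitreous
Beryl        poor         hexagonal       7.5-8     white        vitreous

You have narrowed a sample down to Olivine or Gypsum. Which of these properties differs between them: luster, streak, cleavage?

Luster: both vitreous — shared.
Streak: both white — shared.
Cleavage: Olivine poor, Gypsum one perfect — these differ.
Only cleavage differs between Olivine and Gypsum among the listed tests.

cleavage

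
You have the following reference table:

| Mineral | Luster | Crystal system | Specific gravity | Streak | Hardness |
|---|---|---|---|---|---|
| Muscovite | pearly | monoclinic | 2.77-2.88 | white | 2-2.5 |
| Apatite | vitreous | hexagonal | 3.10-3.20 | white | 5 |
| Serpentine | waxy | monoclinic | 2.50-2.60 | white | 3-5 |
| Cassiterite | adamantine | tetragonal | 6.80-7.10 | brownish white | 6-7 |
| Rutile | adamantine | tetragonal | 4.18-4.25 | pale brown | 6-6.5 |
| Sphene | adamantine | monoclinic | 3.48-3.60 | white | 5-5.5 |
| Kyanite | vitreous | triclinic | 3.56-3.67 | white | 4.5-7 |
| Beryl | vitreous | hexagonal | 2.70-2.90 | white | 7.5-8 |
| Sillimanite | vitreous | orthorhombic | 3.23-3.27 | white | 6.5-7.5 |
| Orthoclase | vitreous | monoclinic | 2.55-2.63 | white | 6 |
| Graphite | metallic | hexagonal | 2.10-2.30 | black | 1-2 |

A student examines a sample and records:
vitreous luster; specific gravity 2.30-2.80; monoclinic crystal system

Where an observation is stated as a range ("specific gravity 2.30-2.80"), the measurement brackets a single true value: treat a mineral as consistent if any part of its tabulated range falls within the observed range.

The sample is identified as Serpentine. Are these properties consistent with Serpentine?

Vitreous luster — Serpentine has waxy luster; inconsistent.
Specific gravity 2.30-2.80 — matches Serpentine (SG 2.50-2.60).
Monoclinic crystal system — matches Serpentine (monoclinic system).
The luster observation rules out Serpentine.

No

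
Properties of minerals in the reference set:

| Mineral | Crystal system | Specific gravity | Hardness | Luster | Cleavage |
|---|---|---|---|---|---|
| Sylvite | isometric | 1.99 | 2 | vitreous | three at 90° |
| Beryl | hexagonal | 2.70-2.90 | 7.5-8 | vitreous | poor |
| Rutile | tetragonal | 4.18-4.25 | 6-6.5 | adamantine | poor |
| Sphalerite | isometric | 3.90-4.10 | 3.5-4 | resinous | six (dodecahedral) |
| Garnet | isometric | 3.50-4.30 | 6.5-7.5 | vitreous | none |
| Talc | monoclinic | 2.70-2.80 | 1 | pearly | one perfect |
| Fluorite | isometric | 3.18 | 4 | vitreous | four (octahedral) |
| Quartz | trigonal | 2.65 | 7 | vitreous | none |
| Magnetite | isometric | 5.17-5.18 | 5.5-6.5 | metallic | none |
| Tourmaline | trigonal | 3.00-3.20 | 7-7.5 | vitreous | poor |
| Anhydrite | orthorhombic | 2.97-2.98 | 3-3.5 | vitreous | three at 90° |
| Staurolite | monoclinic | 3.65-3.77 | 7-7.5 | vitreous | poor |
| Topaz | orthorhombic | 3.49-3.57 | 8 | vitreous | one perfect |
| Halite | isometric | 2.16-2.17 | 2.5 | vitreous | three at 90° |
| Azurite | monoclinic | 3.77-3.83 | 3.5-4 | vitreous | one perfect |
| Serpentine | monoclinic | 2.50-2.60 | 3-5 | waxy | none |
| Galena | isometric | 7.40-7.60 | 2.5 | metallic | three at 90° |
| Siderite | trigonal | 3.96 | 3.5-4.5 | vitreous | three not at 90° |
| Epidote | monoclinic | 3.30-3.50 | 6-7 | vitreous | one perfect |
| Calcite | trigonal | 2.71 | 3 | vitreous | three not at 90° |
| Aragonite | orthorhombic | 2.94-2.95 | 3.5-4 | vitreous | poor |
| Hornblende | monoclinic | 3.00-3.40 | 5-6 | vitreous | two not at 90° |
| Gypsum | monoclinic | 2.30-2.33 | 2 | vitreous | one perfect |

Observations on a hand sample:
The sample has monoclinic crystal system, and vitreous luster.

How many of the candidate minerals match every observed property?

5

Monoclinic crystal system — only Talc, Staurolite, Azurite, Serpentine, Epidote, Hornblende, Gypsum remain.
Vitreous luster rules out Talc, Serpentine.
Remaining candidates: Azurite, Epidote, Gypsum, Hornblende, Staurolite.
That is 5 minerals.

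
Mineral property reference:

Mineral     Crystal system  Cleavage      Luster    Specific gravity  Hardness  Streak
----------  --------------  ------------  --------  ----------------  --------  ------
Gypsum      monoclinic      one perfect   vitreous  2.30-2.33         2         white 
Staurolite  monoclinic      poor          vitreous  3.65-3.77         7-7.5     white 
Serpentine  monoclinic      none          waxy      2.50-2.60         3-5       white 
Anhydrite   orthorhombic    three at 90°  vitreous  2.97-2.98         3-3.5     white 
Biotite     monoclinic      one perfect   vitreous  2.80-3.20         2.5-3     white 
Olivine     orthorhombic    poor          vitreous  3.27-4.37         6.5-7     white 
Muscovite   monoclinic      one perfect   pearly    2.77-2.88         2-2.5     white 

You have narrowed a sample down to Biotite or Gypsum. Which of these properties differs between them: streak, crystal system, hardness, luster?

Streak: both white — identical.
Crystal system: both monoclinic — identical.
Hardness: Biotite 2.5-3, Gypsum 2 — distinct.
Luster: both vitreous — identical.
Of the listed properties, hardness is the one that separates them.

hardness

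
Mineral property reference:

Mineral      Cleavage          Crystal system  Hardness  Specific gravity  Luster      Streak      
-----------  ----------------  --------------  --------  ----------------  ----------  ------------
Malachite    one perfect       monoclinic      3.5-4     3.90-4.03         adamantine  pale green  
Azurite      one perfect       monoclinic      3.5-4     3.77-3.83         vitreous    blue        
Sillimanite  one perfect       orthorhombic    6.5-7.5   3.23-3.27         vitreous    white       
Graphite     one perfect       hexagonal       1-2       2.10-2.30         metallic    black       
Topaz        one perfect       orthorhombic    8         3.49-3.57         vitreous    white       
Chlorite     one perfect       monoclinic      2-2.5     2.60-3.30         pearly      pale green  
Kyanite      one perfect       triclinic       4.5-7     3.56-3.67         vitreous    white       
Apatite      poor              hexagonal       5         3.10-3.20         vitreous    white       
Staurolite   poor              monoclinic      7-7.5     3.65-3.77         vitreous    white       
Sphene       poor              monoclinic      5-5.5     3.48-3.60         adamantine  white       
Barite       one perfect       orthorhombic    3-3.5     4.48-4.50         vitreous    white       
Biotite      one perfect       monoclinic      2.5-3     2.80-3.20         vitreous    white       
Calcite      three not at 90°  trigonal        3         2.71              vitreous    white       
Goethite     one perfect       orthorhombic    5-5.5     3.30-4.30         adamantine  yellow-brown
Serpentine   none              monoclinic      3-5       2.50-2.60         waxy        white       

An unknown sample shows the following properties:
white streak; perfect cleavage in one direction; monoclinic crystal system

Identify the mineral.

White streak excludes Malachite, Azurite, Graphite, Chlorite, Goethite.
Perfect cleavage in one direction eliminates Apatite, Staurolite, Sphene, Calcite, Serpentine.
Monoclinic crystal system: only Biotite remains.
Only Biotite satisfies all observations.

Biotite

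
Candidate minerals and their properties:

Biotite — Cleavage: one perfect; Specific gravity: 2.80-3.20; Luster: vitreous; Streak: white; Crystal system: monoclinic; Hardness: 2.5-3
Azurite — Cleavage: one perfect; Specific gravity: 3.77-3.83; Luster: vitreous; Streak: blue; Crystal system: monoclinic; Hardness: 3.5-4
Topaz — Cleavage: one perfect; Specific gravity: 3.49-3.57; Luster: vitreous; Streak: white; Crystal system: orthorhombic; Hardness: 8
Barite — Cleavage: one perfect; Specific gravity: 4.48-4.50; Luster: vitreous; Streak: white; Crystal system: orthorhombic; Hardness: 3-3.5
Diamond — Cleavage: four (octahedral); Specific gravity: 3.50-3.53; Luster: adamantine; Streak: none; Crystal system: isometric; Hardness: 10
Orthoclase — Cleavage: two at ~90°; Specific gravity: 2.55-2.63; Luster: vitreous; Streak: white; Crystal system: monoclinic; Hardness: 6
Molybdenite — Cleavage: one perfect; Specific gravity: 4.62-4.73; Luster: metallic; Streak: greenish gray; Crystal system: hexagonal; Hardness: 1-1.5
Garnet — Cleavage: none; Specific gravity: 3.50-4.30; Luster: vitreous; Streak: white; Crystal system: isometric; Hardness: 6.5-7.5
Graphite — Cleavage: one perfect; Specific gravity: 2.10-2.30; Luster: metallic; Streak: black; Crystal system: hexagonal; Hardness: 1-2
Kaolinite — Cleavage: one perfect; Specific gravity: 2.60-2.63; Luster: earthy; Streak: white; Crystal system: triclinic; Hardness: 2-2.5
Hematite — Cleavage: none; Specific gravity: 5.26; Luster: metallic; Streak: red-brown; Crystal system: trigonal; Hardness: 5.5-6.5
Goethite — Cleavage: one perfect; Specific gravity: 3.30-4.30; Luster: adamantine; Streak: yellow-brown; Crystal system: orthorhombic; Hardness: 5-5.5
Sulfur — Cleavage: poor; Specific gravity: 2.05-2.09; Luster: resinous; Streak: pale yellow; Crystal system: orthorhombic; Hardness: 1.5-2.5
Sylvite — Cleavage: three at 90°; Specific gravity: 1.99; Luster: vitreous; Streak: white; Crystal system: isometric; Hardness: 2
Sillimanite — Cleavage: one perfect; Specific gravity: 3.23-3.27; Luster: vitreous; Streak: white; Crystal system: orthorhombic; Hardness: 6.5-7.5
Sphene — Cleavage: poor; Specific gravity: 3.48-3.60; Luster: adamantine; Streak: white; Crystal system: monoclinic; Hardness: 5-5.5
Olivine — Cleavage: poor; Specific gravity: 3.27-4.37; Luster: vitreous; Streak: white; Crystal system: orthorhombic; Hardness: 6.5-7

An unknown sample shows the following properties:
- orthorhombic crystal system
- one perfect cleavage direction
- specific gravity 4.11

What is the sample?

Goethite

Orthorhombic crystal system: only Topaz, Barite, Goethite, Sulfur, Sillimanite, Olivine remain.
One perfect cleavage direction rules out Sulfur, Olivine.
Specific gravity 4.11: narrows the field to Goethite.
Only Goethite satisfies all observations.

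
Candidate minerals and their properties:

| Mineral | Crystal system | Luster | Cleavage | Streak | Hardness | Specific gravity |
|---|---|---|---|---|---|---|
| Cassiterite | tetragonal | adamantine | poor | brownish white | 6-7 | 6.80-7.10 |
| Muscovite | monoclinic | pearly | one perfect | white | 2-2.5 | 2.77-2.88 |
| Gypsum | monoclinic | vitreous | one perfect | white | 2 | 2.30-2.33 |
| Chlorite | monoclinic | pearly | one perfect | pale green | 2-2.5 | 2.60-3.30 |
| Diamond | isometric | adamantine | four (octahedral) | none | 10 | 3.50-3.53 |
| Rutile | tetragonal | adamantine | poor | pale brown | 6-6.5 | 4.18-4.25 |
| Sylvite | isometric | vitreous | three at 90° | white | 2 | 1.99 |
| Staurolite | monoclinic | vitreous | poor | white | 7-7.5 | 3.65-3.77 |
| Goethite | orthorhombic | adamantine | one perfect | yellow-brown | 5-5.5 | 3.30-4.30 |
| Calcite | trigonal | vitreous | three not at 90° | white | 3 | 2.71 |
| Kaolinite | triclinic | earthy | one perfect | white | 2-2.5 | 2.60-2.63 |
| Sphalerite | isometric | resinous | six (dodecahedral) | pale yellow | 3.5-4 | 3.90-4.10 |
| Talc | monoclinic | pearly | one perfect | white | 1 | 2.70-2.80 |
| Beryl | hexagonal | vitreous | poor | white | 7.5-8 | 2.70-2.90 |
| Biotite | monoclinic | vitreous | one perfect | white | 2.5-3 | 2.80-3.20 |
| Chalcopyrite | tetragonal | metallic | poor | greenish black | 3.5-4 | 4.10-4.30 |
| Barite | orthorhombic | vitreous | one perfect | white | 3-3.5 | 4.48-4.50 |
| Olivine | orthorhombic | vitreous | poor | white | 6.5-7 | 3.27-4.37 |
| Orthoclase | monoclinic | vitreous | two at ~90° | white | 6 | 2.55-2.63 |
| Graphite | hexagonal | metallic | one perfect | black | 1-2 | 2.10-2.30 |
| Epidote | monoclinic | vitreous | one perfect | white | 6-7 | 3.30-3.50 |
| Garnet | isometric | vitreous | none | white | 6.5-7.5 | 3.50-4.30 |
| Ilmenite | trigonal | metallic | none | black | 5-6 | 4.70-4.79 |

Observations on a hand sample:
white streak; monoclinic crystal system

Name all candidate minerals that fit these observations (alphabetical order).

White streak — Muscovite, Gypsum, Sylvite, Staurolite, Calcite, Kaolinite, Talc, Beryl, Biotite, Barite, Olivine, Orthoclase, Epidote, Garnet remain.
Monoclinic crystal system — narrows the field to Muscovite, Gypsum, Staurolite, Talc, Biotite, Orthoclase, Epidote.
Remaining candidates: Biotite, Epidote, Gypsum, Muscovite, Orthoclase, Staurolite, Talc.

Biotite, Epidote, Gypsum, Muscovite, Orthoclase, Staurolite, Talc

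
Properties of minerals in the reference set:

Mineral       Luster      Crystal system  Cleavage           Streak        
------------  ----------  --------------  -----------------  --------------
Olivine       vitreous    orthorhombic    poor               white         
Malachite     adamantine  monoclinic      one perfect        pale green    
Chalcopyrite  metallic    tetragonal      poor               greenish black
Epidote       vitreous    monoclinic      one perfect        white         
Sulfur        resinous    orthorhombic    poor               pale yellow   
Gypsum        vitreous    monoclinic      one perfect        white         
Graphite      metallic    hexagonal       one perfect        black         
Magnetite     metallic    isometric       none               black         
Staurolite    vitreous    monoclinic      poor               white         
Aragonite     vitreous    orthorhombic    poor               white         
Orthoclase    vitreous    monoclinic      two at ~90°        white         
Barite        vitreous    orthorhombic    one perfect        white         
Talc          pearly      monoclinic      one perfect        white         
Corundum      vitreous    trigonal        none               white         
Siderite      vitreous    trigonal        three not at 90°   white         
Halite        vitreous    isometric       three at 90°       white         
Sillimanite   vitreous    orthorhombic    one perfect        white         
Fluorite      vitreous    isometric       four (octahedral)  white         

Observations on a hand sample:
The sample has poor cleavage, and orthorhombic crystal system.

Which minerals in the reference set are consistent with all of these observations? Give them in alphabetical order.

Aragonite, Olivine, Sulfur

Poor cleavage — leaves Olivine, Chalcopyrite, Sulfur, Staurolite, Aragonite.
Orthorhombic crystal system eliminates Chalcopyrite, Staurolite.
Remaining candidates: Aragonite, Olivine, Sulfur.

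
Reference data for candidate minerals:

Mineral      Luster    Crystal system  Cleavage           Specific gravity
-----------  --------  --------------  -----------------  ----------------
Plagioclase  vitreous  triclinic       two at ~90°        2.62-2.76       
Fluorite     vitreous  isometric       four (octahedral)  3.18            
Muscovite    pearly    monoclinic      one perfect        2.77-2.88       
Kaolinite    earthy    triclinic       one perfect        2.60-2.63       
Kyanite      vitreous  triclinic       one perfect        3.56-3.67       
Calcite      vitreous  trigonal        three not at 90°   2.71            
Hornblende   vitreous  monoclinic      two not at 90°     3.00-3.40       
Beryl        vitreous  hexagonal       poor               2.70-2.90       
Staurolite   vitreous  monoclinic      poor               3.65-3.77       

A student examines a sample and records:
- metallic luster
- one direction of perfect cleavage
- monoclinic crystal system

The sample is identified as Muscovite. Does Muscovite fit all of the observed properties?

Inconsistent

Metallic luster — Muscovite has pearly luster; which does not match.
One direction of perfect cleavage — matches Muscovite (cleavage one perfect).
Monoclinic crystal system — matches Muscovite (monoclinic system).
The luster observation rules out Muscovite.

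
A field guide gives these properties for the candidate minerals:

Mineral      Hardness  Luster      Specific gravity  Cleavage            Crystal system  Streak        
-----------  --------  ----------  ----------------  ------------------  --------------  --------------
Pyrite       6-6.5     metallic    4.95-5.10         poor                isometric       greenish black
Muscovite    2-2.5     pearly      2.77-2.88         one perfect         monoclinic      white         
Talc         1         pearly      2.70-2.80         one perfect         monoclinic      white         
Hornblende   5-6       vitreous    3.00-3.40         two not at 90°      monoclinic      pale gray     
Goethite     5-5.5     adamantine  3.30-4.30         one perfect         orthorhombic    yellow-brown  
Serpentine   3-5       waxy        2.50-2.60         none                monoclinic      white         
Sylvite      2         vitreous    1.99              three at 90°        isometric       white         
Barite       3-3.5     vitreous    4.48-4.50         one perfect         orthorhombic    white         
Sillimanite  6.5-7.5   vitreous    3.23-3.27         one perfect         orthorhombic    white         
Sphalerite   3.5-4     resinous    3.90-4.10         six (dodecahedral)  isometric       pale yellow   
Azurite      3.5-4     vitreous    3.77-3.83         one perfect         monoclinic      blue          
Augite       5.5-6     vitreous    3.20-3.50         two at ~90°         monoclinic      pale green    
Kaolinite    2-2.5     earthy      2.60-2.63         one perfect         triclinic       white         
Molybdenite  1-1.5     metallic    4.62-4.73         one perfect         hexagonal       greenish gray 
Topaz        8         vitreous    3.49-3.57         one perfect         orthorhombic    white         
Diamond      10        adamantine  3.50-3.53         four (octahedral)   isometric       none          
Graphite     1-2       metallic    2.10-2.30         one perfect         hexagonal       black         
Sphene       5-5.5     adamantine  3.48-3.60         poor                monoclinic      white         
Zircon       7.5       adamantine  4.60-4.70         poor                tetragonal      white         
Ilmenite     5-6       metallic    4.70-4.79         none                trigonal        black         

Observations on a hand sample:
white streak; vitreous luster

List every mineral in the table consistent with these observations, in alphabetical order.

Barite, Sillimanite, Sylvite, Topaz

White streak: Muscovite, Talc, Serpentine, Sylvite, Barite, Sillimanite, Kaolinite, Topaz, Sphene, Zircon remain.
Vitreous luster: only Sylvite, Barite, Sillimanite, Topaz remain.
Consistent with every observation: Barite, Sillimanite, Sylvite, Topaz.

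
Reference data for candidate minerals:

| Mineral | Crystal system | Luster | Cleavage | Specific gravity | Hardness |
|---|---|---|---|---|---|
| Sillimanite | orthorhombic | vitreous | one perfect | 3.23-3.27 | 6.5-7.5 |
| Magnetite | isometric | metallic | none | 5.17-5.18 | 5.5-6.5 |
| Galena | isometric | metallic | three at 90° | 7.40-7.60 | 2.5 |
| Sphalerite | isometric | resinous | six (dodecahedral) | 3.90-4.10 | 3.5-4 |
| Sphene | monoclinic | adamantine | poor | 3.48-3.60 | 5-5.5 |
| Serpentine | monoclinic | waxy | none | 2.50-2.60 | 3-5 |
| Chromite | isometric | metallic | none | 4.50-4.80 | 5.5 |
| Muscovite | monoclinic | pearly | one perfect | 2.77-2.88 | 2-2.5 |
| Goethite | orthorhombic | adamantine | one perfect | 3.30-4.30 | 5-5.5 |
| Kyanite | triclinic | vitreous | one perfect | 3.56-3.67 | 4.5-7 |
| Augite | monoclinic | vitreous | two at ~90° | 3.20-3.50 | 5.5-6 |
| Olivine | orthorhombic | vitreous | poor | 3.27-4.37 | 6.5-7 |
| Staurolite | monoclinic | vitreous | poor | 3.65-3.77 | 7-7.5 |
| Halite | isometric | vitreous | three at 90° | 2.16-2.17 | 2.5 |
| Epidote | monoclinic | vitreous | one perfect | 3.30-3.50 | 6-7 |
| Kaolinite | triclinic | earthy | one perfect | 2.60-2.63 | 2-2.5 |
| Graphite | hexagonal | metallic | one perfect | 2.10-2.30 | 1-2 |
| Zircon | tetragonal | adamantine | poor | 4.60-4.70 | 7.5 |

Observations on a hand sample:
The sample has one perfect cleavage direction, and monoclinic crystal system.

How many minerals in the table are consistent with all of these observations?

One perfect cleavage direction: only Sillimanite, Muscovite, Goethite, Kyanite, Epidote, Kaolinite, Graphite remain.
Monoclinic crystal system: Muscovite, Epidote remain.
Remaining candidates: Epidote, Muscovite.
That is 2 minerals.

2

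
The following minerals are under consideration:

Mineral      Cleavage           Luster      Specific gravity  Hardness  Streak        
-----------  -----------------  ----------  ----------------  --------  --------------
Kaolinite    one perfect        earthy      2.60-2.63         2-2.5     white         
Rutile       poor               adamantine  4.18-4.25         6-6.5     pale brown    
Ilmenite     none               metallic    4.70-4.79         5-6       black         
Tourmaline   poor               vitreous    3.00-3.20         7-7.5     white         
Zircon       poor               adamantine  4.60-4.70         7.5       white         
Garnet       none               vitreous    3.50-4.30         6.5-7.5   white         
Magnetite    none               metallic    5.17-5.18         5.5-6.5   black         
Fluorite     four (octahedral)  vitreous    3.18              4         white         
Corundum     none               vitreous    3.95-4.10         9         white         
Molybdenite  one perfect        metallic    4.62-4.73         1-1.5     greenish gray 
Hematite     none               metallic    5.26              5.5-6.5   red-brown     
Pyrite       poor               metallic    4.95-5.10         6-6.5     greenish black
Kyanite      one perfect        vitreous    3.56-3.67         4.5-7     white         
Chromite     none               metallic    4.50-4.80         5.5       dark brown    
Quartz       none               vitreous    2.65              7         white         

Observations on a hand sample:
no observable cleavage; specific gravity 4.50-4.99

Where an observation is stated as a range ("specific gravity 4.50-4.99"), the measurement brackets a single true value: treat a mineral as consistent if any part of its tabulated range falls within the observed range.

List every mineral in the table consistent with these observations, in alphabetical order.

No observable cleavage — Ilmenite, Garnet, Magnetite, Corundum, Hematite, Chromite, Quartz remain.
Specific gravity 4.50-4.99 — only Ilmenite, Chromite remain.
Remaining candidates: Chromite, Ilmenite.

Chromite, Ilmenite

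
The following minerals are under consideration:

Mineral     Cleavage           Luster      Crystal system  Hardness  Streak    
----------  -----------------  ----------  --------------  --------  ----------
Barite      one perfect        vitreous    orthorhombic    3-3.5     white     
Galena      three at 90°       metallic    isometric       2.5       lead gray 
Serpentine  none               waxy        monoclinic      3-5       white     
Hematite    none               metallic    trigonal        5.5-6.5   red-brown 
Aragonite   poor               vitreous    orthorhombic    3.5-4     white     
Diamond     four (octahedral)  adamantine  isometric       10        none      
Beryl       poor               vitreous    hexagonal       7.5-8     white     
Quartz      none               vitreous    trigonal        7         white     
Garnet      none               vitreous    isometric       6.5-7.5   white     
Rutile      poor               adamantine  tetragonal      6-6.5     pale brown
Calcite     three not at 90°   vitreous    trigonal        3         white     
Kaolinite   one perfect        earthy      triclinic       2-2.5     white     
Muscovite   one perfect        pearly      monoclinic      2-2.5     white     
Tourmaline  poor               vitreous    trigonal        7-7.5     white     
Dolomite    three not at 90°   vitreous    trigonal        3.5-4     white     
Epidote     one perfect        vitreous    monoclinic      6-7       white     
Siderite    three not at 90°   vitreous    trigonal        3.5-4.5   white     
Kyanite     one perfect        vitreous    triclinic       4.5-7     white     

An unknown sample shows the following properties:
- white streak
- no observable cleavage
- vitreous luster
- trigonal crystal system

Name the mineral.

Quartz

White streak rules out Galena, Hematite, Diamond, Rutile.
No observable cleavage: only Serpentine, Quartz, Garnet remain.
Vitreous luster eliminates Serpentine.
Trigonal crystal system eliminates Garnet.
The only mineral consistent with every observation is Quartz.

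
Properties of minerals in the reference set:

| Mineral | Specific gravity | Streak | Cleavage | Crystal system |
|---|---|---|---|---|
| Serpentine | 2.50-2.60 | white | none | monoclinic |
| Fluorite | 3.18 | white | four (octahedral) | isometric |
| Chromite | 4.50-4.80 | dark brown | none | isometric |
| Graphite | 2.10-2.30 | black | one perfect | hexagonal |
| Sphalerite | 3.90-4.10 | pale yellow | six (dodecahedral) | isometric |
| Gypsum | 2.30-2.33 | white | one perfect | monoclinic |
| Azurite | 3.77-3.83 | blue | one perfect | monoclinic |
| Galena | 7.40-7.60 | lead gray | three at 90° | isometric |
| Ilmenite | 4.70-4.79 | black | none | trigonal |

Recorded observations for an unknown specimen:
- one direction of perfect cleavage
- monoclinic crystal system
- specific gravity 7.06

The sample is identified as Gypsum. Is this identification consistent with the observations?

One direction of perfect cleavage — matches Gypsum (cleavage one perfect).
Monoclinic crystal system — matches Gypsum (monoclinic system).
Specific gravity 7.06 — Gypsum has SG 2.30-2.33; which does not match.
The specific gravity observation rules out Gypsum.

Inconsistent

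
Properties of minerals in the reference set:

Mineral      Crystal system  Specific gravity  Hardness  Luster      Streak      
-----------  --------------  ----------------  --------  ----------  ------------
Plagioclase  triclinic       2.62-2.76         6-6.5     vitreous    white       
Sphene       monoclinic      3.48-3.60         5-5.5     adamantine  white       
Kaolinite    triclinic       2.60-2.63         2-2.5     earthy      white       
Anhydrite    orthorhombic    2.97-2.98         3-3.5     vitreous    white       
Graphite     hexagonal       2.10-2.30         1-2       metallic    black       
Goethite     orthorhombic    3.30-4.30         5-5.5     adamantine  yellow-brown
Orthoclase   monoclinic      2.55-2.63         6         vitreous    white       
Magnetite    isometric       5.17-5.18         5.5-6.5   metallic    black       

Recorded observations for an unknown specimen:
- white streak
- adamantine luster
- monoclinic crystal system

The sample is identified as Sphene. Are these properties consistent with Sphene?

White streak — agrees with Sphene (white streak).
Adamantine luster — agrees with Sphene (adamantine luster).
Monoclinic crystal system — agrees with Sphene (monoclinic system).
Every observed property is compatible with the reference values for Sphene.

Consistent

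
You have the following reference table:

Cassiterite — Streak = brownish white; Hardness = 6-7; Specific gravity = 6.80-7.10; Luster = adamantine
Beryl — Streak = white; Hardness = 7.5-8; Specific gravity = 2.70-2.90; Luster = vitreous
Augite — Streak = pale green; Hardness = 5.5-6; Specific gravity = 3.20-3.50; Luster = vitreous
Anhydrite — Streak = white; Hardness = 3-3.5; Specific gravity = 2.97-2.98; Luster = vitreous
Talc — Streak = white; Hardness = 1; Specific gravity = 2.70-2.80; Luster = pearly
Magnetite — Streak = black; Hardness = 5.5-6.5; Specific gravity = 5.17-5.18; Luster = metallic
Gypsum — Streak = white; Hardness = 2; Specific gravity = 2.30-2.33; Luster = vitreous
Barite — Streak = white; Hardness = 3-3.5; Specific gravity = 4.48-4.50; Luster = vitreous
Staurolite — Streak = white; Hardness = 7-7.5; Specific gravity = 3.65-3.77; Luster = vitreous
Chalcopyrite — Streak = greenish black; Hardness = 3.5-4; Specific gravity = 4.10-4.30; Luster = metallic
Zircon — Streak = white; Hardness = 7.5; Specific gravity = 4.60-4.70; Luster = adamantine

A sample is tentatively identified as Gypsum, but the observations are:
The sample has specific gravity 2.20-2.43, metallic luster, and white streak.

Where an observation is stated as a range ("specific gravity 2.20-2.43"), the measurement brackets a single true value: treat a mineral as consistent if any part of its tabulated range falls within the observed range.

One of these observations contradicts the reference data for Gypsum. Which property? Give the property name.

luster

Specific gravity 2.20-2.43: Gypsum has SG 2.30-2.33 — agrees.
Metallic luster: Gypsum has vitreous luster — outside the reference range.
White streak: Gypsum has white streak — agrees.
Only the luster is inconsistent.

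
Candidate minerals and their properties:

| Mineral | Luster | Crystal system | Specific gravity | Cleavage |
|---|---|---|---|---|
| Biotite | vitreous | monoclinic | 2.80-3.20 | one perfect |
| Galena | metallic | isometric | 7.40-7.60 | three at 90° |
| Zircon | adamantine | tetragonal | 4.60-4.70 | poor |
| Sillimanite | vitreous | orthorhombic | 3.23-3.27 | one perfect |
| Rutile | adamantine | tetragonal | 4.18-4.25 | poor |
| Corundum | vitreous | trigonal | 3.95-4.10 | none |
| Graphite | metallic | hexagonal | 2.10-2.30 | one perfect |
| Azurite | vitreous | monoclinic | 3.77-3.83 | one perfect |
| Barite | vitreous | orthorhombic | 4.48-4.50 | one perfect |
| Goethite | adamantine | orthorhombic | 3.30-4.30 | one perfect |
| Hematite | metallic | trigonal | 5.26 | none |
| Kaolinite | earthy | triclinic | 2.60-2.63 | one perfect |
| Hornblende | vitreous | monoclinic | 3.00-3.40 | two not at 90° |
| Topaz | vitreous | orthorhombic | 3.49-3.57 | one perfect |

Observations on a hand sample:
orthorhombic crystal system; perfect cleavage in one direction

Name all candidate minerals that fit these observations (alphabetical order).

Orthorhombic crystal system: Sillimanite, Barite, Goethite, Topaz remain.
Perfect cleavage in one direction: no further eliminations.
The minerals that satisfy all observations are Barite, Goethite, Sillimanite, Topaz.

Barite, Goethite, Sillimanite, Topaz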